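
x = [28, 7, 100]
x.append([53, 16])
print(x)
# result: [28, 7, 100, [53, 16]]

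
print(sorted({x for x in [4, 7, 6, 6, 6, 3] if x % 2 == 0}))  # [4, 6]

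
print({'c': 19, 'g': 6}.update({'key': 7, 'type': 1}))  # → None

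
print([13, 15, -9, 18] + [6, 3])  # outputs [13, 15, -9, 18, 6, 3]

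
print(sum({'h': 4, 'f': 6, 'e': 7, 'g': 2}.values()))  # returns 19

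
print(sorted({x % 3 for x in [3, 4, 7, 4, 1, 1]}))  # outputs [0, 1]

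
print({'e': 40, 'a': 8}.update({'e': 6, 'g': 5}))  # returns None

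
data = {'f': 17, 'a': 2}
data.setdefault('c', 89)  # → 89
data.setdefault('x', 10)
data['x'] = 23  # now {'f': 17, 'a': 2, 'c': 89, 'x': 23}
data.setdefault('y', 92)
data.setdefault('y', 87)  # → 92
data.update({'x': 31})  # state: {'f': 17, 'a': 2, 'c': 89, 'x': 31, 'y': 92}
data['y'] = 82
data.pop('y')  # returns 82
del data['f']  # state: {'a': 2, 'c': 89, 'x': 31}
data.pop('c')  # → 89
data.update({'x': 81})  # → {'a': 2, 'x': 81}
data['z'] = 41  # {'a': 2, 'x': 81, 'z': 41}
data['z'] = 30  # {'a': 2, 'x': 81, 'z': 30}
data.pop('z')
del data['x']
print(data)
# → {'a': 2}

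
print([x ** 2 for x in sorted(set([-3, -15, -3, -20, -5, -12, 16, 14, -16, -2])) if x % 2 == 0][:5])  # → [400, 256, 144, 4, 196]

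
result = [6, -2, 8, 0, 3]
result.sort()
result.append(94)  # [-2, 0, 3, 6, 8, 94]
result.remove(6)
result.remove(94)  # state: [-2, 0, 3, 8]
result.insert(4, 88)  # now [-2, 0, 3, 8, 88]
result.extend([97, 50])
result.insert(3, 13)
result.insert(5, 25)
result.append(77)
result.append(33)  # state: [-2, 0, 3, 13, 8, 25, 88, 97, 50, 77, 33]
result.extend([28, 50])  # [-2, 0, 3, 13, 8, 25, 88, 97, 50, 77, 33, 28, 50]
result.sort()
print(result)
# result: [-2, 0, 3, 8, 13, 25, 28, 33, 50, 50, 77, 88, 97]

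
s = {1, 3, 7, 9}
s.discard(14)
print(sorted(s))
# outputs [1, 3, 7, 9]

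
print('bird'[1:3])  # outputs ir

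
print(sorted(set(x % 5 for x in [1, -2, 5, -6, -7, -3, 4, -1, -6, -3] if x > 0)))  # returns [0, 1, 4]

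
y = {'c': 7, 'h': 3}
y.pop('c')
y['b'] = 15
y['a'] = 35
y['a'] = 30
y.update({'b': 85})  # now {'h': 3, 'b': 85, 'a': 30}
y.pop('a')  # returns 30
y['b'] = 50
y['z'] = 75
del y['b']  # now {'h': 3, 'z': 75}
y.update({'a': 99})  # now {'h': 3, 'z': 75, 'a': 99}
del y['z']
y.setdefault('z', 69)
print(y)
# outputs {'h': 3, 'a': 99, 'z': 69}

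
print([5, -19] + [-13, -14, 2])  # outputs [5, -19, -13, -14, 2]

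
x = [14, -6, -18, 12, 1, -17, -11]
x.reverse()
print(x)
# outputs [-11, -17, 1, 12, -18, -6, 14]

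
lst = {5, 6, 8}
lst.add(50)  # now {5, 6, 8, 50}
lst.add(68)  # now {5, 6, 8, 50, 68}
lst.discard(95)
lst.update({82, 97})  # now {5, 6, 8, 50, 68, 82, 97}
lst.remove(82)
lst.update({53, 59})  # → {5, 6, 8, 50, 53, 59, 68, 97}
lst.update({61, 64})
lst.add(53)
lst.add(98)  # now {5, 6, 8, 50, 53, 59, 61, 64, 68, 97, 98}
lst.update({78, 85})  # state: {5, 6, 8, 50, 53, 59, 61, 64, 68, 78, 85, 97, 98}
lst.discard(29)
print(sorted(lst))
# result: [5, 6, 8, 50, 53, 59, 61, 64, 68, 78, 85, 97, 98]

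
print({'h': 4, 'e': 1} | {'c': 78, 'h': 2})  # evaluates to {'h': 2, 'e': 1, 'c': 78}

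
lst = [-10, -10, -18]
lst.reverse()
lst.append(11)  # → [-18, -10, -10, 11]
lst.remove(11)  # [-18, -10, -10]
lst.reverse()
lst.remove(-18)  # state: [-10, -10]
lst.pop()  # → -10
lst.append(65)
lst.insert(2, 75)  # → [-10, 65, 75]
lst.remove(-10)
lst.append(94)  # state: [65, 75, 94]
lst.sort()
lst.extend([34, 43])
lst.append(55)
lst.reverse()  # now [55, 43, 34, 94, 75, 65]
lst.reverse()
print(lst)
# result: [65, 75, 94, 34, 43, 55]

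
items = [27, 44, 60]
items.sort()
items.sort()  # [27, 44, 60]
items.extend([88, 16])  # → [27, 44, 60, 88, 16]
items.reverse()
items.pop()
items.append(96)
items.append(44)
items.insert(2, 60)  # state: [16, 88, 60, 60, 44, 96, 44]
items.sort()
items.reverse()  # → [96, 88, 60, 60, 44, 44, 16]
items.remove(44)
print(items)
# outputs [96, 88, 60, 60, 44, 16]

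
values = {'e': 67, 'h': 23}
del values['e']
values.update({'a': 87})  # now {'h': 23, 'a': 87}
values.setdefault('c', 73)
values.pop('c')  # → 73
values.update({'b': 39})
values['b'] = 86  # {'h': 23, 'a': 87, 'b': 86}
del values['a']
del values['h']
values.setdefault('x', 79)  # 79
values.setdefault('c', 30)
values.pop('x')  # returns 79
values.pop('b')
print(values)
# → {'c': 30}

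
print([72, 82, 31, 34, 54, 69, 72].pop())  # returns 72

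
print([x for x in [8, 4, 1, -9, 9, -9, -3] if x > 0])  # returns [8, 4, 1, 9]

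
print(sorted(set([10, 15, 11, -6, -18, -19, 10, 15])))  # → [-19, -18, -6, 10, 11, 15]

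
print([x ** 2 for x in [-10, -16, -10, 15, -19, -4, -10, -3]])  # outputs [100, 256, 100, 225, 361, 16, 100, 9]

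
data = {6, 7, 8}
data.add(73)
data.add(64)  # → {6, 7, 8, 64, 73}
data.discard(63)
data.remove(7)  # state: {6, 8, 64, 73}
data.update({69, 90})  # {6, 8, 64, 69, 73, 90}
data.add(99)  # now {6, 8, 64, 69, 73, 90, 99}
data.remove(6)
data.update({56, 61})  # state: {8, 56, 61, 64, 69, 73, 90, 99}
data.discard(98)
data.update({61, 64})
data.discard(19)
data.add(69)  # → {8, 56, 61, 64, 69, 73, 90, 99}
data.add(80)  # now {8, 56, 61, 64, 69, 73, 80, 90, 99}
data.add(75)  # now {8, 56, 61, 64, 69, 73, 75, 80, 90, 99}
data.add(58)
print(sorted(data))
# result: [8, 56, 58, 61, 64, 69, 73, 75, 80, 90, 99]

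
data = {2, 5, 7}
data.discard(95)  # {2, 5, 7}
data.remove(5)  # {2, 7}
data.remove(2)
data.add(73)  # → {7, 73}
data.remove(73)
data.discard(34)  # {7}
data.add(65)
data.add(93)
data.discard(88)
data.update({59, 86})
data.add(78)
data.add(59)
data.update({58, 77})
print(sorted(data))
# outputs [7, 58, 59, 65, 77, 78, 86, 93]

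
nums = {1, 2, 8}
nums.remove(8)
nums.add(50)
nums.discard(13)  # {1, 2, 50}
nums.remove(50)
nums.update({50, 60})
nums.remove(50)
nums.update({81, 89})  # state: {1, 2, 60, 81, 89}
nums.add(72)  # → {1, 2, 60, 72, 81, 89}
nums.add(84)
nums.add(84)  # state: {1, 2, 60, 72, 81, 84, 89}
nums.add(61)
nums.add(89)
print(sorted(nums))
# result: [1, 2, 60, 61, 72, 81, 84, 89]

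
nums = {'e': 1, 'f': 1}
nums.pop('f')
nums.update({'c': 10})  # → {'e': 1, 'c': 10}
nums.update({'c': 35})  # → {'e': 1, 'c': 35}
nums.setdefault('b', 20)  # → 20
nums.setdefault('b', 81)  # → 20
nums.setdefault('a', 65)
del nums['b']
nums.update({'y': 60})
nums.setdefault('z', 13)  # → 13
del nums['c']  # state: {'e': 1, 'a': 65, 'y': 60, 'z': 13}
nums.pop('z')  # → 13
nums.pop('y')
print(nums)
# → {'e': 1, 'a': 65}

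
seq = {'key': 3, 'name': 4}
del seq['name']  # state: {'key': 3}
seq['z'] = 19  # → {'key': 3, 'z': 19}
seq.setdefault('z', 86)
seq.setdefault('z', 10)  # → 19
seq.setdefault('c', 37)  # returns 37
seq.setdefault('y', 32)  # 32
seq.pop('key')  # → 3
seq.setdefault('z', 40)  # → 19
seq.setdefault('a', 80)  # 80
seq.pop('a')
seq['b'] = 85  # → {'z': 19, 'c': 37, 'y': 32, 'b': 85}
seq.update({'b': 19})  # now {'z': 19, 'c': 37, 'y': 32, 'b': 19}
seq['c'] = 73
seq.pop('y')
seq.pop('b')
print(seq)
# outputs {'z': 19, 'c': 73}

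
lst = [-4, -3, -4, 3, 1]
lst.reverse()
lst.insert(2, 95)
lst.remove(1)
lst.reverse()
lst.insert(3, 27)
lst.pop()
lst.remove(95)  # [-4, -3, -4, 27]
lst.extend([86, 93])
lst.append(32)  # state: [-4, -3, -4, 27, 86, 93, 32]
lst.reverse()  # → [32, 93, 86, 27, -4, -3, -4]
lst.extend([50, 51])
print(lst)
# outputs [32, 93, 86, 27, -4, -3, -4, 50, 51]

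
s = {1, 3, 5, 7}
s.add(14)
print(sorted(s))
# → [1, 3, 5, 7, 14]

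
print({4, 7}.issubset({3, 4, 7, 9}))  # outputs True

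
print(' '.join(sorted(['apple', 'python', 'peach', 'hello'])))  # apple hello peach python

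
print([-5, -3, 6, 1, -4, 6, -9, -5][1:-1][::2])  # [-3, 1, 6]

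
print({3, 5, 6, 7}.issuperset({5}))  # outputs True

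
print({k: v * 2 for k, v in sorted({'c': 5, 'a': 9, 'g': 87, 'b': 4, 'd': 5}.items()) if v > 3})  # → {'a': 18, 'b': 8, 'c': 10, 'd': 10, 'g': 174}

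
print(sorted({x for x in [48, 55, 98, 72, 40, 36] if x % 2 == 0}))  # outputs [36, 40, 48, 72, 98]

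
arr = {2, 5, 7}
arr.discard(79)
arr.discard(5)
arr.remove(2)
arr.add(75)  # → {7, 75}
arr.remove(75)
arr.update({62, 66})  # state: {7, 62, 66}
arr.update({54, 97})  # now {7, 54, 62, 66, 97}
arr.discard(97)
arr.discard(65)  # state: {7, 54, 62, 66}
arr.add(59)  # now {7, 54, 59, 62, 66}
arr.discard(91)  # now {7, 54, 59, 62, 66}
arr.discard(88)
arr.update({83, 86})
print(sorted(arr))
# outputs [7, 54, 59, 62, 66, 83, 86]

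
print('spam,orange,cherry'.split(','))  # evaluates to ['spam', 'orange', 'cherry']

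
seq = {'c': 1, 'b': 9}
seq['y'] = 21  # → {'c': 1, 'b': 9, 'y': 21}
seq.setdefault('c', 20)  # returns 1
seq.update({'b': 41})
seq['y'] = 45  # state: {'c': 1, 'b': 41, 'y': 45}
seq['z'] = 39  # {'c': 1, 'b': 41, 'y': 45, 'z': 39}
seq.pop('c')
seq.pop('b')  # 41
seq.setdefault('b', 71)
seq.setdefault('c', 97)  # 97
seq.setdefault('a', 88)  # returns 88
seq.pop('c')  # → 97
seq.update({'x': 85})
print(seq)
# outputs {'y': 45, 'z': 39, 'b': 71, 'a': 88, 'x': 85}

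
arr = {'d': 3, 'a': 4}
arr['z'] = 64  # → {'d': 3, 'a': 4, 'z': 64}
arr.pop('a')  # 4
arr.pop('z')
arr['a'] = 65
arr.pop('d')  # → 3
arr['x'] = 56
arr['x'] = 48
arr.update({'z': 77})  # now {'a': 65, 'x': 48, 'z': 77}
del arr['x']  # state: {'a': 65, 'z': 77}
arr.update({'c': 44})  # {'a': 65, 'z': 77, 'c': 44}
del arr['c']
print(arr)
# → {'a': 65, 'z': 77}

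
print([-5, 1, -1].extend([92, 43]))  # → None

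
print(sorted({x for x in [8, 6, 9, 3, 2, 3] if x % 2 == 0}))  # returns [2, 6, 8]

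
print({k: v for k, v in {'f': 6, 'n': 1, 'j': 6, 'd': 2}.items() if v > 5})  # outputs {'f': 6, 'j': 6}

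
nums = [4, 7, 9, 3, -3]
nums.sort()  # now [-3, 3, 4, 7, 9]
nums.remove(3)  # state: [-3, 4, 7, 9]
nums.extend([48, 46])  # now [-3, 4, 7, 9, 48, 46]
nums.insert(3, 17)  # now [-3, 4, 7, 17, 9, 48, 46]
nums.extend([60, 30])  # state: [-3, 4, 7, 17, 9, 48, 46, 60, 30]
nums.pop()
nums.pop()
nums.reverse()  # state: [46, 48, 9, 17, 7, 4, -3]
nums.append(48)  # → [46, 48, 9, 17, 7, 4, -3, 48]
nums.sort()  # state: [-3, 4, 7, 9, 17, 46, 48, 48]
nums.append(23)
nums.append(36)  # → [-3, 4, 7, 9, 17, 46, 48, 48, 23, 36]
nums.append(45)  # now [-3, 4, 7, 9, 17, 46, 48, 48, 23, 36, 45]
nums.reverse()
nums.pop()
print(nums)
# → [45, 36, 23, 48, 48, 46, 17, 9, 7, 4]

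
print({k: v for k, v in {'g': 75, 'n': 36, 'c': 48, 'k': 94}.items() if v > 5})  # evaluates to {'g': 75, 'n': 36, 'c': 48, 'k': 94}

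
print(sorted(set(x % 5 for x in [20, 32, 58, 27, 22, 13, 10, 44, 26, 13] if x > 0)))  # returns [0, 1, 2, 3, 4]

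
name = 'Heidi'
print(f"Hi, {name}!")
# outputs Hi, Heidi!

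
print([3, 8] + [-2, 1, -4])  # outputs [3, 8, -2, 1, -4]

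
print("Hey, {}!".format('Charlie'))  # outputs Hey, Charlie!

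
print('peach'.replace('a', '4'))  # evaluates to pe4ch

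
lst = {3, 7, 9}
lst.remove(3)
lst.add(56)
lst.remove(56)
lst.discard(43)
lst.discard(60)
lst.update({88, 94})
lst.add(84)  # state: {7, 9, 84, 88, 94}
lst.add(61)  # {7, 9, 61, 84, 88, 94}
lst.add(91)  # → {7, 9, 61, 84, 88, 91, 94}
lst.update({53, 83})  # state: {7, 9, 53, 61, 83, 84, 88, 91, 94}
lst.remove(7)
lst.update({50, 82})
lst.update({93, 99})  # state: {9, 50, 53, 61, 82, 83, 84, 88, 91, 93, 94, 99}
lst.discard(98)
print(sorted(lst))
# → [9, 50, 53, 61, 82, 83, 84, 88, 91, 93, 94, 99]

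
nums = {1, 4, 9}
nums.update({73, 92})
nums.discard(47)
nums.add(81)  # {1, 4, 9, 73, 81, 92}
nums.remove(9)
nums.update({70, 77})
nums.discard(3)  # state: {1, 4, 70, 73, 77, 81, 92}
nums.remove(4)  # {1, 70, 73, 77, 81, 92}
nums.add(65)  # {1, 65, 70, 73, 77, 81, 92}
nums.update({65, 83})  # {1, 65, 70, 73, 77, 81, 83, 92}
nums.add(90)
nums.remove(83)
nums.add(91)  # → {1, 65, 70, 73, 77, 81, 90, 91, 92}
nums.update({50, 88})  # {1, 50, 65, 70, 73, 77, 81, 88, 90, 91, 92}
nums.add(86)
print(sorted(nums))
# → [1, 50, 65, 70, 73, 77, 81, 86, 88, 90, 91, 92]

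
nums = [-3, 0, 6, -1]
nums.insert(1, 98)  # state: [-3, 98, 0, 6, -1]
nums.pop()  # -1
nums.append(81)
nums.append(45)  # [-3, 98, 0, 6, 81, 45]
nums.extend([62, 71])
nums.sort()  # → [-3, 0, 6, 45, 62, 71, 81, 98]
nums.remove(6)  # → [-3, 0, 45, 62, 71, 81, 98]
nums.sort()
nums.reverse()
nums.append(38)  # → [98, 81, 71, 62, 45, 0, -3, 38]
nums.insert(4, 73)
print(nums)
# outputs [98, 81, 71, 62, 73, 45, 0, -3, 38]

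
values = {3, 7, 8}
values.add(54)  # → {3, 7, 8, 54}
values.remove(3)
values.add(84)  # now {7, 8, 54, 84}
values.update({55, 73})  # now {7, 8, 54, 55, 73, 84}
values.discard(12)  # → {7, 8, 54, 55, 73, 84}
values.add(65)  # {7, 8, 54, 55, 65, 73, 84}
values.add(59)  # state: {7, 8, 54, 55, 59, 65, 73, 84}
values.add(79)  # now {7, 8, 54, 55, 59, 65, 73, 79, 84}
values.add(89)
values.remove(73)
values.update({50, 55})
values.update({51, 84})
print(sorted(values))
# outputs [7, 8, 50, 51, 54, 55, 59, 65, 79, 84, 89]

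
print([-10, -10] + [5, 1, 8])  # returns [-10, -10, 5, 1, 8]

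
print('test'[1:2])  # e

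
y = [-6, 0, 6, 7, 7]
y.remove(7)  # [-6, 0, 6, 7]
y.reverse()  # [7, 6, 0, -6]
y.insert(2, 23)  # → [7, 6, 23, 0, -6]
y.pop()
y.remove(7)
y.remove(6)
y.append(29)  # [23, 0, 29]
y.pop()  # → 29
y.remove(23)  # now [0]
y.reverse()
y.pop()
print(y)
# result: []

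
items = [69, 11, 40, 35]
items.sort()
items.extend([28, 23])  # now [11, 35, 40, 69, 28, 23]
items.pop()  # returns 23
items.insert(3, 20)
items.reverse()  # [28, 69, 20, 40, 35, 11]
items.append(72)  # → [28, 69, 20, 40, 35, 11, 72]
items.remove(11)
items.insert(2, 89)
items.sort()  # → [20, 28, 35, 40, 69, 72, 89]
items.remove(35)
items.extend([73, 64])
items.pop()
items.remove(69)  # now [20, 28, 40, 72, 89, 73]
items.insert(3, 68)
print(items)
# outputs [20, 28, 40, 68, 72, 89, 73]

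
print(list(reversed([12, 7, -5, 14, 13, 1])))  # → [1, 13, 14, -5, 7, 12]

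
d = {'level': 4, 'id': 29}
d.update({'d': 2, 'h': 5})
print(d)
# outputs {'level': 4, 'id': 29, 'd': 2, 'h': 5}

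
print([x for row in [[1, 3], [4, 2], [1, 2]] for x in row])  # [1, 3, 4, 2, 1, 2]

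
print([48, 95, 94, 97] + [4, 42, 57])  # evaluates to [48, 95, 94, 97, 4, 42, 57]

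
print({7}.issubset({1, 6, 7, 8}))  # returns True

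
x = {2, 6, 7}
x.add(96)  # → {2, 6, 7, 96}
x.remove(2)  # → {6, 7, 96}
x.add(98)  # {6, 7, 96, 98}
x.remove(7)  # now {6, 96, 98}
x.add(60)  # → {6, 60, 96, 98}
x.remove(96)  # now {6, 60, 98}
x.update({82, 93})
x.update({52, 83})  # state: {6, 52, 60, 82, 83, 93, 98}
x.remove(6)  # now {52, 60, 82, 83, 93, 98}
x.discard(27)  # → {52, 60, 82, 83, 93, 98}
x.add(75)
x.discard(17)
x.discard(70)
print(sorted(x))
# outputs [52, 60, 75, 82, 83, 93, 98]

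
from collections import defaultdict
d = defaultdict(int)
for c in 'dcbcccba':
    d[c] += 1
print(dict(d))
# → {'d': 1, 'c': 4, 'b': 2, 'a': 1}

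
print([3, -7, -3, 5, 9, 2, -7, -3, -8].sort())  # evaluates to None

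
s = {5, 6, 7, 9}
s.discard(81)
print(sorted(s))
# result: [5, 6, 7, 9]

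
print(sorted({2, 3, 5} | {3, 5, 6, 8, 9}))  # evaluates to [2, 3, 5, 6, 8, 9]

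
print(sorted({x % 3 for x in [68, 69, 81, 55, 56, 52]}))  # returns [0, 1, 2]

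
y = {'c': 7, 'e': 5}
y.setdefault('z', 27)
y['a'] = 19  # {'c': 7, 'e': 5, 'z': 27, 'a': 19}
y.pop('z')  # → 27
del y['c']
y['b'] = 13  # {'e': 5, 'a': 19, 'b': 13}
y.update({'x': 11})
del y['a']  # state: {'e': 5, 'b': 13, 'x': 11}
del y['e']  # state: {'b': 13, 'x': 11}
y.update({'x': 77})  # {'b': 13, 'x': 77}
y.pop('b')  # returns 13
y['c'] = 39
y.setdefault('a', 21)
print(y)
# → {'x': 77, 'c': 39, 'a': 21}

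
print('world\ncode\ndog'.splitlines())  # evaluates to ['world', 'code', 'dog']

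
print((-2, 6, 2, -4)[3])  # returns -4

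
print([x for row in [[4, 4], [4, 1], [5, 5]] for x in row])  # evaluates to [4, 4, 4, 1, 5, 5]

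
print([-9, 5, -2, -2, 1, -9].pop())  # -9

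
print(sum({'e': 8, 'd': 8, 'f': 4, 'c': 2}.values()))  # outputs 22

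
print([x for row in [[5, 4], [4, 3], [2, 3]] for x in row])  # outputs [5, 4, 4, 3, 2, 3]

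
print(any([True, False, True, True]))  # True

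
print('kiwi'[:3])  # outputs kiw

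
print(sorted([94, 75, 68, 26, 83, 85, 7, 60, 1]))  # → [1, 7, 26, 60, 68, 75, 83, 85, 94]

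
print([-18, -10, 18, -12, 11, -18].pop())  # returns -18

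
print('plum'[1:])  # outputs lum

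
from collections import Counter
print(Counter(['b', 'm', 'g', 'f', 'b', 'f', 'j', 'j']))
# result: Counter({'b': 2, 'f': 2, 'j': 2, 'm': 1, 'g': 1})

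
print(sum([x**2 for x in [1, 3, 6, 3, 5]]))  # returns 80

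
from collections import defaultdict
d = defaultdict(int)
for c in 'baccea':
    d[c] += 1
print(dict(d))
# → {'b': 1, 'a': 2, 'c': 2, 'e': 1}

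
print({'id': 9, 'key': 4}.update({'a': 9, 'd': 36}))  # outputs None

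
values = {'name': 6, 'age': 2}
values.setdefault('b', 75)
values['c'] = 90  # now {'name': 6, 'age': 2, 'b': 75, 'c': 90}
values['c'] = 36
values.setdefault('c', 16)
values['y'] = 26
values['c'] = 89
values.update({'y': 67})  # {'name': 6, 'age': 2, 'b': 75, 'c': 89, 'y': 67}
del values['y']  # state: {'name': 6, 'age': 2, 'b': 75, 'c': 89}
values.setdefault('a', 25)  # 25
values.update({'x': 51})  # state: {'name': 6, 'age': 2, 'b': 75, 'c': 89, 'a': 25, 'x': 51}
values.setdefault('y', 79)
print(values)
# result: {'name': 6, 'age': 2, 'b': 75, 'c': 89, 'a': 25, 'x': 51, 'y': 79}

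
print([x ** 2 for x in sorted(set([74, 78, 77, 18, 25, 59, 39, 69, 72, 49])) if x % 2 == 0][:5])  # [324, 5184, 5476, 6084]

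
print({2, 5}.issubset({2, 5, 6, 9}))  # True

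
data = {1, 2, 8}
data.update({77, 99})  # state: {1, 2, 8, 77, 99}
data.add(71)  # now {1, 2, 8, 71, 77, 99}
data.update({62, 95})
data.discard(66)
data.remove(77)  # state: {1, 2, 8, 62, 71, 95, 99}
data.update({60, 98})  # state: {1, 2, 8, 60, 62, 71, 95, 98, 99}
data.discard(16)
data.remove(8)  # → {1, 2, 60, 62, 71, 95, 98, 99}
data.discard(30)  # {1, 2, 60, 62, 71, 95, 98, 99}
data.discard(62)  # {1, 2, 60, 71, 95, 98, 99}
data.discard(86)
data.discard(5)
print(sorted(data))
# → [1, 2, 60, 71, 95, 98, 99]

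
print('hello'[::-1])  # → olleh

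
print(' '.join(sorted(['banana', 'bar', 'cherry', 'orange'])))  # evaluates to banana bar cherry orange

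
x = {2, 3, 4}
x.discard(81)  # {2, 3, 4}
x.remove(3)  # {2, 4}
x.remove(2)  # {4}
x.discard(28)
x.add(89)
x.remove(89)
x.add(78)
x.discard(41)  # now {4, 78}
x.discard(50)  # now {4, 78}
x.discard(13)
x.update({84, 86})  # {4, 78, 84, 86}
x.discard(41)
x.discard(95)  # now {4, 78, 84, 86}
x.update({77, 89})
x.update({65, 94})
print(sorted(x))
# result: [4, 65, 77, 78, 84, 86, 89, 94]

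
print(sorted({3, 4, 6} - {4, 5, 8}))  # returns [3, 6]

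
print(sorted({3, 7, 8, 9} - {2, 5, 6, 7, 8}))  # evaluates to [3, 9]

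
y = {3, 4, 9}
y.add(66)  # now {3, 4, 9, 66}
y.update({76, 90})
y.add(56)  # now {3, 4, 9, 56, 66, 76, 90}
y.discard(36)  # {3, 4, 9, 56, 66, 76, 90}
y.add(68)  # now {3, 4, 9, 56, 66, 68, 76, 90}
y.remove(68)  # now {3, 4, 9, 56, 66, 76, 90}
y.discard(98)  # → {3, 4, 9, 56, 66, 76, 90}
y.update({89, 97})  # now {3, 4, 9, 56, 66, 76, 89, 90, 97}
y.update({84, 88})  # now {3, 4, 9, 56, 66, 76, 84, 88, 89, 90, 97}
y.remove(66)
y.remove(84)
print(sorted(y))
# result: [3, 4, 9, 56, 76, 88, 89, 90, 97]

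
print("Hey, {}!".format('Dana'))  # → Hey, Dana!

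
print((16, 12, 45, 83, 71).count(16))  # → 1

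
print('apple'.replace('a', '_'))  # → _pple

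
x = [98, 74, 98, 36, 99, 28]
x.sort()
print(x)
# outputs [28, 36, 74, 98, 98, 99]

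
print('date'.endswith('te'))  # True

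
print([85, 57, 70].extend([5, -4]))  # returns None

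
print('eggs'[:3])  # egg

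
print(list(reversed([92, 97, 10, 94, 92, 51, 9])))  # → [9, 51, 92, 94, 10, 97, 92]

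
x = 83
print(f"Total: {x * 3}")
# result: Total: 249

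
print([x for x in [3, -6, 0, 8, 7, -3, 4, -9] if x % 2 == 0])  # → [-6, 0, 8, 4]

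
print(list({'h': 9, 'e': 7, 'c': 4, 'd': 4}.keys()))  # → ['h', 'e', 'c', 'd']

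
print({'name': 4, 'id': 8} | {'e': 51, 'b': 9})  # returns {'name': 4, 'id': 8, 'e': 51, 'b': 9}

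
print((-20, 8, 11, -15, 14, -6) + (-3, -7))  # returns (-20, 8, 11, -15, 14, -6, -3, -7)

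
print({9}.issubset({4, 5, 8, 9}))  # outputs True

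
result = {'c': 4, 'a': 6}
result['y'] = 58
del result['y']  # {'c': 4, 'a': 6}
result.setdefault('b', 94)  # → 94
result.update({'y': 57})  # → {'c': 4, 'a': 6, 'b': 94, 'y': 57}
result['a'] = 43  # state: {'c': 4, 'a': 43, 'b': 94, 'y': 57}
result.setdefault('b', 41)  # 94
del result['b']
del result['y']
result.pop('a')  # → 43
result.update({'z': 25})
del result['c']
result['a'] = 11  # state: {'z': 25, 'a': 11}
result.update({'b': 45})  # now {'z': 25, 'a': 11, 'b': 45}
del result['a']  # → {'z': 25, 'b': 45}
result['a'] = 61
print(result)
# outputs {'z': 25, 'b': 45, 'a': 61}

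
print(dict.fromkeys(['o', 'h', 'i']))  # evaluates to {'o': None, 'h': None, 'i': None}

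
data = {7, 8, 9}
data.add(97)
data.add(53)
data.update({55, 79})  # {7, 8, 9, 53, 55, 79, 97}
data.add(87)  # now {7, 8, 9, 53, 55, 79, 87, 97}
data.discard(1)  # {7, 8, 9, 53, 55, 79, 87, 97}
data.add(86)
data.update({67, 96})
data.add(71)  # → {7, 8, 9, 53, 55, 67, 71, 79, 86, 87, 96, 97}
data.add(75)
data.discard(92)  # {7, 8, 9, 53, 55, 67, 71, 75, 79, 86, 87, 96, 97}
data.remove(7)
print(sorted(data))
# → [8, 9, 53, 55, 67, 71, 75, 79, 86, 87, 96, 97]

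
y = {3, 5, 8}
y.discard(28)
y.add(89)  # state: {3, 5, 8, 89}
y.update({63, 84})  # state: {3, 5, 8, 63, 84, 89}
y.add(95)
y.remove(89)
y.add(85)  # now {3, 5, 8, 63, 84, 85, 95}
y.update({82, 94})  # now {3, 5, 8, 63, 82, 84, 85, 94, 95}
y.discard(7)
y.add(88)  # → {3, 5, 8, 63, 82, 84, 85, 88, 94, 95}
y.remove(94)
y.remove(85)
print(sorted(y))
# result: [3, 5, 8, 63, 82, 84, 88, 95]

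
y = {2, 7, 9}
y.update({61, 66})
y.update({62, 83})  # {2, 7, 9, 61, 62, 66, 83}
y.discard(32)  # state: {2, 7, 9, 61, 62, 66, 83}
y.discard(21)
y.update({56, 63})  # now {2, 7, 9, 56, 61, 62, 63, 66, 83}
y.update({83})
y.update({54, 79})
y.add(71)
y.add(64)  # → {2, 7, 9, 54, 56, 61, 62, 63, 64, 66, 71, 79, 83}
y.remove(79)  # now {2, 7, 9, 54, 56, 61, 62, 63, 64, 66, 71, 83}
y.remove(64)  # {2, 7, 9, 54, 56, 61, 62, 63, 66, 71, 83}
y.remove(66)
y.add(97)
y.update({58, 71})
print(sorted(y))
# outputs [2, 7, 9, 54, 56, 58, 61, 62, 63, 71, 83, 97]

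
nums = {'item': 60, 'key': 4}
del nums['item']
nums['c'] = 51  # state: {'key': 4, 'c': 51}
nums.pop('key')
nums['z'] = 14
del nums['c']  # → {'z': 14}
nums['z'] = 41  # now {'z': 41}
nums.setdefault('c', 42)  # 42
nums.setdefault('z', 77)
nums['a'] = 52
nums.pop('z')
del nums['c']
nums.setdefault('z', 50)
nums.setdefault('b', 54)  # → 54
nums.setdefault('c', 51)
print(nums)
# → {'a': 52, 'z': 50, 'b': 54, 'c': 51}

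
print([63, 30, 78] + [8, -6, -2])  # [63, 30, 78, 8, -6, -2]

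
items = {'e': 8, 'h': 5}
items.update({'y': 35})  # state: {'e': 8, 'h': 5, 'y': 35}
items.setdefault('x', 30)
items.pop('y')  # 35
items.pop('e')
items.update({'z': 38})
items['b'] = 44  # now {'h': 5, 'x': 30, 'z': 38, 'b': 44}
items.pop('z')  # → 38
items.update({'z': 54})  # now {'h': 5, 'x': 30, 'b': 44, 'z': 54}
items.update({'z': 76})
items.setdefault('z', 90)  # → 76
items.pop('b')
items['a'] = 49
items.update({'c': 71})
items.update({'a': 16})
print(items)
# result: {'h': 5, 'x': 30, 'z': 76, 'a': 16, 'c': 71}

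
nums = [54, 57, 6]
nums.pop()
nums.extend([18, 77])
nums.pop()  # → 77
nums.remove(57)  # [54, 18]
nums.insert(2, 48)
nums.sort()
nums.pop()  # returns 54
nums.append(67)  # [18, 48, 67]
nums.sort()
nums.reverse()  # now [67, 48, 18]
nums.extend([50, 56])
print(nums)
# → [67, 48, 18, 50, 56]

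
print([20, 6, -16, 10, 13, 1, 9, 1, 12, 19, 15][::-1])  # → [15, 19, 12, 1, 9, 1, 13, 10, -16, 6, 20]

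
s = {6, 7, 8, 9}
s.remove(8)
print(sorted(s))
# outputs [6, 7, 9]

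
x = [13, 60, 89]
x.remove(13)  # [60, 89]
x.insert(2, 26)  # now [60, 89, 26]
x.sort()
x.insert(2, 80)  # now [26, 60, 80, 89]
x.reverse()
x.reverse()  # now [26, 60, 80, 89]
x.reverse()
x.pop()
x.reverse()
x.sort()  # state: [60, 80, 89]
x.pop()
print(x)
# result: [60, 80]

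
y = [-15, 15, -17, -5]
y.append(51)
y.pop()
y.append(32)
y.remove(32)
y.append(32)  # [-15, 15, -17, -5, 32]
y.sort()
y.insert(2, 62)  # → [-17, -15, 62, -5, 15, 32]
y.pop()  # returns 32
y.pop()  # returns 15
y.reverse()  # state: [-5, 62, -15, -17]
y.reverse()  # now [-17, -15, 62, -5]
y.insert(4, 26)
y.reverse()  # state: [26, -5, 62, -15, -17]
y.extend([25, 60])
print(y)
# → [26, -5, 62, -15, -17, 25, 60]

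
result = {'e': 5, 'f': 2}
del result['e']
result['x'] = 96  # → {'f': 2, 'x': 96}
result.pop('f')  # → 2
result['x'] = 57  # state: {'x': 57}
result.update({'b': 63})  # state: {'x': 57, 'b': 63}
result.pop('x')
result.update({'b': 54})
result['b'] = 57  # {'b': 57}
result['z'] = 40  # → {'b': 57, 'z': 40}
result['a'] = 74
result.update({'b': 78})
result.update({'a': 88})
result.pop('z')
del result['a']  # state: {'b': 78}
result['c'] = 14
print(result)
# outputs {'b': 78, 'c': 14}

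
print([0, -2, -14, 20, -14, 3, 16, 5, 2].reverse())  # None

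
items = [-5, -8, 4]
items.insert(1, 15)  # [-5, 15, -8, 4]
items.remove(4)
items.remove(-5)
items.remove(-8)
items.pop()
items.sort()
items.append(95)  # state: [95]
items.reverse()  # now [95]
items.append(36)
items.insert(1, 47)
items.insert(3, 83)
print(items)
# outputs [95, 47, 36, 83]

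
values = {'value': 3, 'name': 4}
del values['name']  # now {'value': 3}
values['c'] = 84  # {'value': 3, 'c': 84}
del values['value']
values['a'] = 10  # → {'c': 84, 'a': 10}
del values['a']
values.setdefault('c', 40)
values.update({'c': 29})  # {'c': 29}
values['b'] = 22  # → {'c': 29, 'b': 22}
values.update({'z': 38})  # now {'c': 29, 'b': 22, 'z': 38}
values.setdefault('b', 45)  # 22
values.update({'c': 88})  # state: {'c': 88, 'b': 22, 'z': 38}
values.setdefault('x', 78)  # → 78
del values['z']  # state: {'c': 88, 'b': 22, 'x': 78}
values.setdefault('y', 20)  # 20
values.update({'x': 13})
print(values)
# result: {'c': 88, 'b': 22, 'x': 13, 'y': 20}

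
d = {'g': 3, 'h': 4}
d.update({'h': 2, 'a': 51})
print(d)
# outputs {'g': 3, 'h': 2, 'a': 51}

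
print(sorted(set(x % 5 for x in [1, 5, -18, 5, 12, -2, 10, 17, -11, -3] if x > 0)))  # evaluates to [0, 1, 2]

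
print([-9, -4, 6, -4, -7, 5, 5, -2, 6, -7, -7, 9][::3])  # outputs [-9, -4, 5, -7]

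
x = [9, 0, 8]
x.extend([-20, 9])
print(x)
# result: [9, 0, 8, -20, 9]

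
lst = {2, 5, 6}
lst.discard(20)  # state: {2, 5, 6}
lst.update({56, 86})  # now {2, 5, 6, 56, 86}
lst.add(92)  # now {2, 5, 6, 56, 86, 92}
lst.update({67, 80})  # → {2, 5, 6, 56, 67, 80, 86, 92}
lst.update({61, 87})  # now {2, 5, 6, 56, 61, 67, 80, 86, 87, 92}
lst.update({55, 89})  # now {2, 5, 6, 55, 56, 61, 67, 80, 86, 87, 89, 92}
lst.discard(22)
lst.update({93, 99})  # {2, 5, 6, 55, 56, 61, 67, 80, 86, 87, 89, 92, 93, 99}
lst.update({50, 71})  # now {2, 5, 6, 50, 55, 56, 61, 67, 71, 80, 86, 87, 89, 92, 93, 99}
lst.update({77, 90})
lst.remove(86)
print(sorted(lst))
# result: [2, 5, 6, 50, 55, 56, 61, 67, 71, 77, 80, 87, 89, 90, 92, 93, 99]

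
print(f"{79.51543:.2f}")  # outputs 79.52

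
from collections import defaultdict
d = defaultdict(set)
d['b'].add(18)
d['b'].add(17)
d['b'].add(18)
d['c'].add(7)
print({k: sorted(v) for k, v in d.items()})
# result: {'b': [17, 18], 'c': [7]}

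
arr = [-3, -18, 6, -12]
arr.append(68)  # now [-3, -18, 6, -12, 68]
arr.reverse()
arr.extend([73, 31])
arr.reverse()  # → [31, 73, -3, -18, 6, -12, 68]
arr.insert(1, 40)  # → [31, 40, 73, -3, -18, 6, -12, 68]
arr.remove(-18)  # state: [31, 40, 73, -3, 6, -12, 68]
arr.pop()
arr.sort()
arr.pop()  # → 73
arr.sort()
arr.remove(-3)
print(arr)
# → [-12, 6, 31, 40]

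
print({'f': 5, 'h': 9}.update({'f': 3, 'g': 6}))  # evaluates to None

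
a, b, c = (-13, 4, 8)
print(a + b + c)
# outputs -1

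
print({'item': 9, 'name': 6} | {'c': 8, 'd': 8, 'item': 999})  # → {'item': 999, 'name': 6, 'c': 8, 'd': 8}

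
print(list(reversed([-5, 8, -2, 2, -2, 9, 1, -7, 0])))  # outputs [0, -7, 1, 9, -2, 2, -2, 8, -5]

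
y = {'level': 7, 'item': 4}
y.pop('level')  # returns 7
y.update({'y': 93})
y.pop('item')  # 4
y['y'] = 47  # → {'y': 47}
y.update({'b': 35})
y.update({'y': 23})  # {'y': 23, 'b': 35}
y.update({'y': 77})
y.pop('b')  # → 35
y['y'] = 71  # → {'y': 71}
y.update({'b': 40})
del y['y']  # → {'b': 40}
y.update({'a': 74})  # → {'b': 40, 'a': 74}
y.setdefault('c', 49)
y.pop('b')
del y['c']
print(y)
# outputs {'a': 74}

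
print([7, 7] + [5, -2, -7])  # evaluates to [7, 7, 5, -2, -7]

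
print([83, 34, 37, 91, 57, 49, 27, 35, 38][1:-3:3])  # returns [34, 57]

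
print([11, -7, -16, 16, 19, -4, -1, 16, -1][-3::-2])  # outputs [-1, 19, -16, 11]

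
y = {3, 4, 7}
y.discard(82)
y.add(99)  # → {3, 4, 7, 99}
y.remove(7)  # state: {3, 4, 99}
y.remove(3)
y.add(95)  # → {4, 95, 99}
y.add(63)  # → {4, 63, 95, 99}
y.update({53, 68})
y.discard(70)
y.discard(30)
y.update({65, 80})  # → {4, 53, 63, 65, 68, 80, 95, 99}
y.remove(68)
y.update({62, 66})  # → {4, 53, 62, 63, 65, 66, 80, 95, 99}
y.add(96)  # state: {4, 53, 62, 63, 65, 66, 80, 95, 96, 99}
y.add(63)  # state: {4, 53, 62, 63, 65, 66, 80, 95, 96, 99}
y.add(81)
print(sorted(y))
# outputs [4, 53, 62, 63, 65, 66, 80, 81, 95, 96, 99]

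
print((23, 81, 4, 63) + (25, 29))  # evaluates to (23, 81, 4, 63, 25, 29)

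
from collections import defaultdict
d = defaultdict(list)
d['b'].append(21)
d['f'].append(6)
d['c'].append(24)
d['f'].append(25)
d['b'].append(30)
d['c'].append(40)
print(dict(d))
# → {'b': [21, 30], 'f': [6, 25], 'c': [24, 40]}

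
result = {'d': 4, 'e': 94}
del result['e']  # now {'d': 4}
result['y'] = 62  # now {'d': 4, 'y': 62}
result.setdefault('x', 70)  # 70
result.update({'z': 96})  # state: {'d': 4, 'y': 62, 'x': 70, 'z': 96}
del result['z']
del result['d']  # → {'y': 62, 'x': 70}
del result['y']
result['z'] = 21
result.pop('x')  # 70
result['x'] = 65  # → {'z': 21, 'x': 65}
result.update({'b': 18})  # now {'z': 21, 'x': 65, 'b': 18}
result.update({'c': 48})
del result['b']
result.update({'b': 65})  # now {'z': 21, 'x': 65, 'c': 48, 'b': 65}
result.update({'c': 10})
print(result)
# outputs {'z': 21, 'x': 65, 'c': 10, 'b': 65}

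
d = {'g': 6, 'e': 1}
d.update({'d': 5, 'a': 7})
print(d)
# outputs {'g': 6, 'e': 1, 'd': 5, 'a': 7}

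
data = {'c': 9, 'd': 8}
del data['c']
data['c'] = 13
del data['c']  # {'d': 8}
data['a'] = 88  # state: {'d': 8, 'a': 88}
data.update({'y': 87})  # {'d': 8, 'a': 88, 'y': 87}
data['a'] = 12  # {'d': 8, 'a': 12, 'y': 87}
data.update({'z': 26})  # {'d': 8, 'a': 12, 'y': 87, 'z': 26}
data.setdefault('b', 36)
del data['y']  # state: {'d': 8, 'a': 12, 'z': 26, 'b': 36}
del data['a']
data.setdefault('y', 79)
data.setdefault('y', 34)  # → 79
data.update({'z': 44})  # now {'d': 8, 'z': 44, 'b': 36, 'y': 79}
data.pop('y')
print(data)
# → {'d': 8, 'z': 44, 'b': 36}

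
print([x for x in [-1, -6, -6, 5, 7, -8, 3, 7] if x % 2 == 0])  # [-6, -6, -8]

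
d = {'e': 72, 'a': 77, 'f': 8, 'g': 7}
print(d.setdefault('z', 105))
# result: 105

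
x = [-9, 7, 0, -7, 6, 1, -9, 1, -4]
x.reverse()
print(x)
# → [-4, 1, -9, 1, 6, -7, 0, 7, -9]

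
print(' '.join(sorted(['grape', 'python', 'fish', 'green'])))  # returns fish grape green python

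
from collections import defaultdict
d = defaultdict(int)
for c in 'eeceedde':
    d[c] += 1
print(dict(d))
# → {'e': 5, 'c': 1, 'd': 2}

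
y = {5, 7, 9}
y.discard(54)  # {5, 7, 9}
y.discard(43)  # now {5, 7, 9}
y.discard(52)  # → {5, 7, 9}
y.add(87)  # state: {5, 7, 9, 87}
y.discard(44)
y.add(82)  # {5, 7, 9, 82, 87}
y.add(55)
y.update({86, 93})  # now {5, 7, 9, 55, 82, 86, 87, 93}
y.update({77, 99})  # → {5, 7, 9, 55, 77, 82, 86, 87, 93, 99}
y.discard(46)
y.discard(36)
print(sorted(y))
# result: [5, 7, 9, 55, 77, 82, 86, 87, 93, 99]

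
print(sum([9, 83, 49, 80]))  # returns 221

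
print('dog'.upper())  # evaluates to DOG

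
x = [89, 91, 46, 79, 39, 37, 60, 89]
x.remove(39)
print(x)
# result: [89, 91, 46, 79, 37, 60, 89]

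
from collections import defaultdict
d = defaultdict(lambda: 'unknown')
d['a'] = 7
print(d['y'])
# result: unknown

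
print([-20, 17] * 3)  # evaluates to [-20, 17, -20, 17, -20, 17]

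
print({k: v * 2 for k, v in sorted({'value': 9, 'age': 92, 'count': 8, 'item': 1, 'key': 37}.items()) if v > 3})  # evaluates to {'age': 184, 'count': 16, 'key': 74, 'value': 18}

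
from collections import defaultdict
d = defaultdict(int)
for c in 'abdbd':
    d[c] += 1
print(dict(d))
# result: {'a': 1, 'b': 2, 'd': 2}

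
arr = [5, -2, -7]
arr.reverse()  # [-7, -2, 5]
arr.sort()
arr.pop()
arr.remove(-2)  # [-7]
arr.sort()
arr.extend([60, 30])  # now [-7, 60, 30]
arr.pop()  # 30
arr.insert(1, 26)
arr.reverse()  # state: [60, 26, -7]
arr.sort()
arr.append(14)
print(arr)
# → [-7, 26, 60, 14]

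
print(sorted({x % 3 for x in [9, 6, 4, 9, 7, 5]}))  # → [0, 1, 2]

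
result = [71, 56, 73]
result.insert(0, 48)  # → [48, 71, 56, 73]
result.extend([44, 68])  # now [48, 71, 56, 73, 44, 68]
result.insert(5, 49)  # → [48, 71, 56, 73, 44, 49, 68]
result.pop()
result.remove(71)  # [48, 56, 73, 44, 49]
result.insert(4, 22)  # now [48, 56, 73, 44, 22, 49]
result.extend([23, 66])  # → [48, 56, 73, 44, 22, 49, 23, 66]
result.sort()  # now [22, 23, 44, 48, 49, 56, 66, 73]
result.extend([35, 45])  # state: [22, 23, 44, 48, 49, 56, 66, 73, 35, 45]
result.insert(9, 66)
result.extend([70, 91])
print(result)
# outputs [22, 23, 44, 48, 49, 56, 66, 73, 35, 66, 45, 70, 91]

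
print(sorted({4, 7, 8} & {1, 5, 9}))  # []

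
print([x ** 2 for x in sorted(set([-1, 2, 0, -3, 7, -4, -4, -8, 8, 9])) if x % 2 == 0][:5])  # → [64, 16, 0, 4, 64]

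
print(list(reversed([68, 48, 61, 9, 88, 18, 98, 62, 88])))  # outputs [88, 62, 98, 18, 88, 9, 61, 48, 68]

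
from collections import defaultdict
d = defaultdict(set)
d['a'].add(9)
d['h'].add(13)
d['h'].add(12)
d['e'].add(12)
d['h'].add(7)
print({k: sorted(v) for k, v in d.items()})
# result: {'a': [9], 'h': [7, 12, 13], 'e': [12]}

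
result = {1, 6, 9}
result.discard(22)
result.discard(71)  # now {1, 6, 9}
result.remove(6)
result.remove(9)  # {1}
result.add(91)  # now {1, 91}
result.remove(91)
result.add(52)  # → {1, 52}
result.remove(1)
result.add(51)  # {51, 52}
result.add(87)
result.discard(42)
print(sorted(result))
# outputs [51, 52, 87]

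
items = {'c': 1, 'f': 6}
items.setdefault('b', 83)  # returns 83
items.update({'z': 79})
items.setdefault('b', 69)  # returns 83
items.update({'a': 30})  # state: {'c': 1, 'f': 6, 'b': 83, 'z': 79, 'a': 30}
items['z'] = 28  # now {'c': 1, 'f': 6, 'b': 83, 'z': 28, 'a': 30}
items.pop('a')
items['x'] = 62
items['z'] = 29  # {'c': 1, 'f': 6, 'b': 83, 'z': 29, 'x': 62}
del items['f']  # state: {'c': 1, 'b': 83, 'z': 29, 'x': 62}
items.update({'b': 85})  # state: {'c': 1, 'b': 85, 'z': 29, 'x': 62}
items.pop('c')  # 1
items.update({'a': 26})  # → {'b': 85, 'z': 29, 'x': 62, 'a': 26}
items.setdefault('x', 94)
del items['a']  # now {'b': 85, 'z': 29, 'x': 62}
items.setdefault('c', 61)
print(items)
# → {'b': 85, 'z': 29, 'x': 62, 'c': 61}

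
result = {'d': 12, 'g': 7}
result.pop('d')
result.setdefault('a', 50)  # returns 50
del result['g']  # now {'a': 50}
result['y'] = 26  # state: {'a': 50, 'y': 26}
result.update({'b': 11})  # {'a': 50, 'y': 26, 'b': 11}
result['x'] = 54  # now {'a': 50, 'y': 26, 'b': 11, 'x': 54}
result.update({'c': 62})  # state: {'a': 50, 'y': 26, 'b': 11, 'x': 54, 'c': 62}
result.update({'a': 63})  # {'a': 63, 'y': 26, 'b': 11, 'x': 54, 'c': 62}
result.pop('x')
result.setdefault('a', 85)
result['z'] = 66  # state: {'a': 63, 'y': 26, 'b': 11, 'c': 62, 'z': 66}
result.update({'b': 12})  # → {'a': 63, 'y': 26, 'b': 12, 'c': 62, 'z': 66}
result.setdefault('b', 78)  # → 12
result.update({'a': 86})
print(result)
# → {'a': 86, 'y': 26, 'b': 12, 'c': 62, 'z': 66}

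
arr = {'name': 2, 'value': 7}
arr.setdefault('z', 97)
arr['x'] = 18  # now {'name': 2, 'value': 7, 'z': 97, 'x': 18}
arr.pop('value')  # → 7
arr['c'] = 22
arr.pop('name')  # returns 2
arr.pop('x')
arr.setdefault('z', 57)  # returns 97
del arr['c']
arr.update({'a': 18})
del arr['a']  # {'z': 97}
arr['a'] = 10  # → {'z': 97, 'a': 10}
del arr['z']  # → {'a': 10}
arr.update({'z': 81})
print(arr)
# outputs {'a': 10, 'z': 81}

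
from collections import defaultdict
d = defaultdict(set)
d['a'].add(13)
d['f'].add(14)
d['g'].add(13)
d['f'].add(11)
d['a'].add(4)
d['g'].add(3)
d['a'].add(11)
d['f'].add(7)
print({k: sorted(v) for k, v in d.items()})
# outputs {'a': [4, 11, 13], 'f': [7, 11, 14], 'g': [3, 13]}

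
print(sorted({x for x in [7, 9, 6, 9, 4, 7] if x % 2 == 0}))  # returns [4, 6]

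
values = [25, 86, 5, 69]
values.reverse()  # [69, 5, 86, 25]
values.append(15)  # [69, 5, 86, 25, 15]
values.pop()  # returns 15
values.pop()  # 25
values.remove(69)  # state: [5, 86]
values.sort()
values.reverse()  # [86, 5]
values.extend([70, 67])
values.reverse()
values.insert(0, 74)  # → [74, 67, 70, 5, 86]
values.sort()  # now [5, 67, 70, 74, 86]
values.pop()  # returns 86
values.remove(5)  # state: [67, 70, 74]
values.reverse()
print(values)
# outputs [74, 70, 67]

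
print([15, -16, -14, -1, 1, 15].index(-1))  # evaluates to 3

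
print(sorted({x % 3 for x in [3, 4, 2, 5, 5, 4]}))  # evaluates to [0, 1, 2]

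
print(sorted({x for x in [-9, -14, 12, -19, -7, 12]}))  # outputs [-19, -14, -9, -7, 12]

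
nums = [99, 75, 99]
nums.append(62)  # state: [99, 75, 99, 62]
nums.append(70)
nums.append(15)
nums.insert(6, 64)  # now [99, 75, 99, 62, 70, 15, 64]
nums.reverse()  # [64, 15, 70, 62, 99, 75, 99]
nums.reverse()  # [99, 75, 99, 62, 70, 15, 64]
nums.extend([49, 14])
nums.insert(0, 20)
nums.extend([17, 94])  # [20, 99, 75, 99, 62, 70, 15, 64, 49, 14, 17, 94]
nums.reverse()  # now [94, 17, 14, 49, 64, 15, 70, 62, 99, 75, 99, 20]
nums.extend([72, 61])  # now [94, 17, 14, 49, 64, 15, 70, 62, 99, 75, 99, 20, 72, 61]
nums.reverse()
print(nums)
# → [61, 72, 20, 99, 75, 99, 62, 70, 15, 64, 49, 14, 17, 94]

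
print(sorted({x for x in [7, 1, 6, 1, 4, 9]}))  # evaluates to [1, 4, 6, 7, 9]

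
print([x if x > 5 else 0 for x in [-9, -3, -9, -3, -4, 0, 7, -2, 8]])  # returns [0, 0, 0, 0, 0, 0, 7, 0, 8]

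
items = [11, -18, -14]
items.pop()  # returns -14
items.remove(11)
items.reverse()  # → [-18]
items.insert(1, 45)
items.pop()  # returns 45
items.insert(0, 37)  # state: [37, -18]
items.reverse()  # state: [-18, 37]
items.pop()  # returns 37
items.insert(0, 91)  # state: [91, -18]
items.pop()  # -18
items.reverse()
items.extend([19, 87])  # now [91, 19, 87]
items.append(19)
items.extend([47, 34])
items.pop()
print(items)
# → [91, 19, 87, 19, 47]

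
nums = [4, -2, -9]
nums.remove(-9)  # [4, -2]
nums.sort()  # [-2, 4]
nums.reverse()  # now [4, -2]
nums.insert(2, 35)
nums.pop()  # 35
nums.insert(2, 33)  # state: [4, -2, 33]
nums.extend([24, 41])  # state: [4, -2, 33, 24, 41]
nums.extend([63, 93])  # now [4, -2, 33, 24, 41, 63, 93]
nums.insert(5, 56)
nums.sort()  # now [-2, 4, 24, 33, 41, 56, 63, 93]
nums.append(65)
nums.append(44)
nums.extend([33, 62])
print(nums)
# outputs [-2, 4, 24, 33, 41, 56, 63, 93, 65, 44, 33, 62]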